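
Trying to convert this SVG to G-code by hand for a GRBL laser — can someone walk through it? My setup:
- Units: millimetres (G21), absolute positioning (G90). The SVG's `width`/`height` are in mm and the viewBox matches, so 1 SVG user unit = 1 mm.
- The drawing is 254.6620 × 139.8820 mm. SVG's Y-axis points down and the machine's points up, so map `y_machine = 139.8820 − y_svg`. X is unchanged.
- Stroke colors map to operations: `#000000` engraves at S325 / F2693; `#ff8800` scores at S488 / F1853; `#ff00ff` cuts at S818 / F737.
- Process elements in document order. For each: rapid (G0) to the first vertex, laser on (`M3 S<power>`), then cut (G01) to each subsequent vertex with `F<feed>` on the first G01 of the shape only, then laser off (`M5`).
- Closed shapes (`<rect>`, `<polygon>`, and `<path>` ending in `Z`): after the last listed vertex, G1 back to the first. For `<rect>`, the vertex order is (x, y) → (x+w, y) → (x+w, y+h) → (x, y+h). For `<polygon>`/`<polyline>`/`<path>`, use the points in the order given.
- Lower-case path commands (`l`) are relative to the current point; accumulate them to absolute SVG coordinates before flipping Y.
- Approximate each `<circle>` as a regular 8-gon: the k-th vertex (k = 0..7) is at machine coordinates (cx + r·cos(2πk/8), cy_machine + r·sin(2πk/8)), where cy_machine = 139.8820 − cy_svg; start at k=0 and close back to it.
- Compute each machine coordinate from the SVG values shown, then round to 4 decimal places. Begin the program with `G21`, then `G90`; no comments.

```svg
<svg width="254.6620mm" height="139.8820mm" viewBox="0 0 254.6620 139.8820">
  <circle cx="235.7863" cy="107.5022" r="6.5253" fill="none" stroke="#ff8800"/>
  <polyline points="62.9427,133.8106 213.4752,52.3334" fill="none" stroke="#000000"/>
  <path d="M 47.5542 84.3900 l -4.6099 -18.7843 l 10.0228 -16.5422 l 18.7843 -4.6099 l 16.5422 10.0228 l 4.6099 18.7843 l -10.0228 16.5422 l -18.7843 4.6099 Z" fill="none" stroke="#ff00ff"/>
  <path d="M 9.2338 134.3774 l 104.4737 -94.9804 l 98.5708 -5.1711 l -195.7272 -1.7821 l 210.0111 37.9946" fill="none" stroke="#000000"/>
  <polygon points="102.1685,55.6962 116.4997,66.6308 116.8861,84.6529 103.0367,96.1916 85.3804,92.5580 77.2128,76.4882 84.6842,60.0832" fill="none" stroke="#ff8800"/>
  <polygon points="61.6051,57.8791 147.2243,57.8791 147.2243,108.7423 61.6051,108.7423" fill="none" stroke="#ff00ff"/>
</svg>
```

G21
G90
G0 X242.3116 Y32.3798
M3 S488
G01 X240.4004 Y36.9939 F1853
G01 X235.7863 Y38.9051
G01 X231.1722 Y36.9939
G01 X229.2610 Y32.3798
G01 X231.1722 Y27.7657
G01 X235.7863 Y25.8545
G01 X240.4004 Y27.7657
G01 X242.3116 Y32.3798
M5
G0 X62.9427 Y6.0714
M3 S325
G01 X213.4752 Y87.5486 F2693
M5
G0 X47.5542 Y55.4920
M3 S818
G01 X42.9443 Y74.2763 F737
G01 X52.9671 Y90.8185
G01 X71.7514 Y95.4284
G01 X88.2936 Y85.4056
G01 X92.9035 Y66.6213
G01 X82.8807 Y50.0791
G01 X64.0964 Y45.4692
G01 X47.5542 Y55.4920
M5
G0 X9.2338 Y5.5046
M3 S325
G01 X113.7075 Y100.4850 F2693
G01 X212.2783 Y105.6561
G01 X16.5511 Y107.4382
G01 X226.5622 Y69.4436
M5
G0 X102.1685 Y84.1858
M3 S488
G01 X116.4997 Y73.2512 F1853
G01 X116.8861 Y55.2291
G01 X103.0367 Y43.6904
G01 X85.3804 Y47.3240
G01 X77.2128 Y63.3938
G01 X84.6842 Y79.7988
G01 X102.1685 Y84.1858
M5
G0 X61.6051 Y82.0029
M3 S818
G01 X147.2243 Y82.0029 F737
G01 X147.2243 Y31.1397
G01 X61.6051 Y31.1397
G01 X61.6051 Y82.0029
M5

Since the viewBox matches the mm dimensions, user units are millimetres directly. The only transform is the Y-flip y_m = 139.8820 − y_svg.

Shape 1 is a circle drawn with `<circle>`. Its stroke #ff8800 means score at S488, F1853. After flipping Y the toolpath is (242.3116,32.3798) → (240.4004,36.9939) → (235.7863,38.9051) → (231.1722,36.9939) → (229.2610,32.3798) → (231.1722,27.7657) → (235.7863,25.8545) → (240.4004,27.7657) → (242.3116,32.3798), returning to the start.

Shape 2 is a line segment drawn with `<polyline>`. Its stroke #000000 means engrave at S325, F2693. After flipping Y the toolpath is (62.9427,6.0714) → (213.4752,87.5486).

Shape 3 is a regular polygon drawn with `<path>`. Its stroke #ff00ff means cut at S818, F737. After flipping Y the toolpath is (47.5542,55.4920) → (42.9443,74.2763) → (52.9671,90.8185) → (71.7514,95.4284) → (88.2936,85.4056) → (92.9035,66.6213) → (82.8807,50.0791) → (64.0964,45.4692) → (47.5542,55.4920), returning to the start.

Shape 4 is a open polyline drawn with `<path>`. Its stroke #000000 means engrave at S325, F2693. After flipping Y the toolpath is (9.2338,5.5046) → (113.7075,100.4850) → (212.2783,105.6561) → (16.5511,107.4382) → (226.5622,69.4436).

Shape 5 is a regular polygon drawn with `<polygon>`. Its stroke #ff8800 means score at S488, F1853. After flipping Y the toolpath is (102.1685,84.1858) → (116.4997,73.2512) → (116.8861,55.2291) → (103.0367,43.6904) → (85.3804,47.3240) → (77.2128,63.3938) → (84.6842,79.7988) → (102.1685,84.1858), returning to the start.

Shape 6 is a rectangle drawn with `<polygon>`. Its stroke #ff00ff means cut at S818, F737. After flipping Y the toolpath is (61.6051,82.0029) → (147.2243,82.0029) → (147.2243,31.1397) → (61.6051,31.1397) → (61.6051,82.0029), returning to the start.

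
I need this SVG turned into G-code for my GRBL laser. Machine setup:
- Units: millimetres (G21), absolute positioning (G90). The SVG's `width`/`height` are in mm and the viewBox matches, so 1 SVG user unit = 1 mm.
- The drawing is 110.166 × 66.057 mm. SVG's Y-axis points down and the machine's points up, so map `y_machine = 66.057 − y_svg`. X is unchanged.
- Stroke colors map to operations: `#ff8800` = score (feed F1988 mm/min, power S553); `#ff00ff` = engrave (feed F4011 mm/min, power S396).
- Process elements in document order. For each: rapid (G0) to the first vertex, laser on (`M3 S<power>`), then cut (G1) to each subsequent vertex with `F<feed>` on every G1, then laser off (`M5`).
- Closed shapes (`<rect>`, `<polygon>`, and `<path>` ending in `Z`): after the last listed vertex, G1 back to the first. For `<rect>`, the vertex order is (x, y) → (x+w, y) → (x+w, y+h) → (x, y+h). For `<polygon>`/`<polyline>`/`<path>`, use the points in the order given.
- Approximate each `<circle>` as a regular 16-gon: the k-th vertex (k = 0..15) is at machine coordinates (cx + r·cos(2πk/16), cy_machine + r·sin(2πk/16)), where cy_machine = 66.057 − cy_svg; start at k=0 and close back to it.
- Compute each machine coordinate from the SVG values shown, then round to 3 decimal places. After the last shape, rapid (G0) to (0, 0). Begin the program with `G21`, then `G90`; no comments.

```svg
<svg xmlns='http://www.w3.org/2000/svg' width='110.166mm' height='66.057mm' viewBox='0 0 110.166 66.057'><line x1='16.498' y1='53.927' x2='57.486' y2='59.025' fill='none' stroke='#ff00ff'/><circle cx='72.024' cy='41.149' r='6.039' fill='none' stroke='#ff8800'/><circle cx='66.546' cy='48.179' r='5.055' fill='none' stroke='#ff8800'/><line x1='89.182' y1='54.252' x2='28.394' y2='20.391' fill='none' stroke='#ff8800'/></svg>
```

viewBox `0 0 110.166 66.057` with mm width/height → 1 unit = 1 mm. Flip: y_m = 66.057 − y_svg.

**Shape 1** — `<line>` line segment, stroke `#ff00ff` → engrave (S396, F4011). Machine vertices: (16.498,12.130) → (57.486,7.032). Open path.

**Shape 2** — `<circle>` circle, stroke `#ff8800` → score (S553, F1988). Machine vertices: (78.063,24.908) → (77.603,27.219) → (76.294,29.178) → (74.335,30.487) → (72.024,30.947) → (69.713,30.487) → (67.754,29.178) → (66.445,27.219) → (65.985,24.908) → (66.445,22.597) → (67.754,20.638) → (69.713,19.329) → (72.024,18.869) → (74.335,19.329) → (76.294,20.638) → (77.603,22.597) → (78.063,24.908). Closed: final G1 returns to the first vertex.

**Shape 3** — `<circle>` circle, stroke `#ff8800` → score (S553, F1988). Machine vertices: (71.601,17.878) → (71.216,19.812) → (70.120,21.452) → (68.480,22.548) → (66.546,22.933) → (64.612,22.548) → (62.972,21.452) → (61.876,19.812) → (61.491,17.878) → (61.876,15.944) → (62.972,14.304) → (64.612,13.208) → (66.546,12.823) → (68.480,13.208) → (70.120,14.304) → (71.216,15.944) → (71.601,17.878). Closed: final G1 returns to the first vertex.

**Shape 4** — `<line>` line segment, stroke `#ff8800` → score (S553, F1988). Machine vertices: (89.182,11.805) → (28.394,45.666). Open path.

G21
G90
G0 X16.498 Y12.130
M3 S396
G1 X57.486 Y7.032 F4011
M5
G0 X78.063 Y24.908
M3 S553
G1 X77.603 Y27.219 F1988
G1 X76.294 Y29.178 F1988
G1 X74.335 Y30.487 F1988
G1 X72.024 Y30.947 F1988
G1 X69.713 Y30.487 F1988
G1 X67.754 Y29.178 F1988
G1 X66.445 Y27.219 F1988
G1 X65.985 Y24.908 F1988
G1 X66.445 Y22.597 F1988
G1 X67.754 Y20.638 F1988
G1 X69.713 Y19.329 F1988
G1 X72.024 Y18.869 F1988
G1 X74.335 Y19.329 F1988
G1 X76.294 Y20.638 F1988
G1 X77.603 Y22.597 F1988
G1 X78.063 Y24.908 F1988
M5
G0 X71.601 Y17.878
M3 S553
G1 X71.216 Y19.812 F1988
G1 X70.120 Y21.452 F1988
G1 X68.480 Y22.548 F1988
G1 X66.546 Y22.933 F1988
G1 X64.612 Y22.548 F1988
G1 X62.972 Y21.452 F1988
G1 X61.876 Y19.812 F1988
G1 X61.491 Y17.878 F1988
G1 X61.876 Y15.944 F1988
G1 X62.972 Y14.304 F1988
G1 X64.612 Y13.208 F1988
G1 X66.546 Y12.823 F1988
G1 X68.480 Y13.208 F1988
G1 X70.120 Y14.304 F1988
G1 X71.216 Y15.944 F1988
G1 X71.601 Y17.878 F1988
M5
G0 X89.182 Y11.805
M3 S553
G1 X28.394 Y45.666 F1988
M5
G0 X0.000 Y0.000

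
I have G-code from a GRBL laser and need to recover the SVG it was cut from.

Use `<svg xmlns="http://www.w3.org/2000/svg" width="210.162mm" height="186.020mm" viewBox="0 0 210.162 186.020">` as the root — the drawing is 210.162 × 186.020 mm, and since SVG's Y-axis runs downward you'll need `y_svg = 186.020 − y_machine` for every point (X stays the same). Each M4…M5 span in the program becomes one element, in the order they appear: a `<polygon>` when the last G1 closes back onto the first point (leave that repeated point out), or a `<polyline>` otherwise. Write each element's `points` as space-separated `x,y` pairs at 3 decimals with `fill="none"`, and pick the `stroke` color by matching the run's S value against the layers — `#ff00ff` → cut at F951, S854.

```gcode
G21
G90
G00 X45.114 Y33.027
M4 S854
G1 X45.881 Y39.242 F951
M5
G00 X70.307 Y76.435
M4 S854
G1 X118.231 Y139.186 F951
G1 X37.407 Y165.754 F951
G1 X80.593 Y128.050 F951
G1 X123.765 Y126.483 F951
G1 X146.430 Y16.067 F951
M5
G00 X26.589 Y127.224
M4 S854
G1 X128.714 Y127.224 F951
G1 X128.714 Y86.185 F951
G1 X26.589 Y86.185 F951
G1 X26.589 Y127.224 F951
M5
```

<svg xmlns="http://www.w3.org/2000/svg" width="210.162mm" height="186.020mm" viewBox="0 0 210.162 186.020">
  <polyline points="45.114,152.993 45.881,146.778" fill="none" stroke="#ff00ff"/>
  <polyline points="70.307,109.585 118.231,46.834 37.407,20.266 80.593,57.970 123.765,59.537 146.430,169.953" fill="none" stroke="#ff00ff"/>
  <polygon points="26.589,58.796 128.714,58.796 128.714,99.835 26.589,99.835" fill="none" stroke="#ff00ff"/>
</svg>

Machine Y-up, SVG Y-down with viewBox height 186.020, so y_svg = 186.020 − y_machine; X carries over. Every run uses S854, so all elements get stroke `#ff00ff` (cut).

Run 1: The run is open, so emit a `<polyline>` with points (Y-flipped): 45.114,152.993 45.881,146.778.

Run 2: The run is open, so emit a `<polyline>` with points (Y-flipped): 70.307,109.585 118.231,46.834 37.407,20.266 80.593,57.970 123.765,59.537 146.430,169.953.

Run 3: The run returns to its start, so emit a `<polygon>` with points (Y-flipped): 26.589,58.796 128.714,58.796 128.714,99.835 26.589,99.835.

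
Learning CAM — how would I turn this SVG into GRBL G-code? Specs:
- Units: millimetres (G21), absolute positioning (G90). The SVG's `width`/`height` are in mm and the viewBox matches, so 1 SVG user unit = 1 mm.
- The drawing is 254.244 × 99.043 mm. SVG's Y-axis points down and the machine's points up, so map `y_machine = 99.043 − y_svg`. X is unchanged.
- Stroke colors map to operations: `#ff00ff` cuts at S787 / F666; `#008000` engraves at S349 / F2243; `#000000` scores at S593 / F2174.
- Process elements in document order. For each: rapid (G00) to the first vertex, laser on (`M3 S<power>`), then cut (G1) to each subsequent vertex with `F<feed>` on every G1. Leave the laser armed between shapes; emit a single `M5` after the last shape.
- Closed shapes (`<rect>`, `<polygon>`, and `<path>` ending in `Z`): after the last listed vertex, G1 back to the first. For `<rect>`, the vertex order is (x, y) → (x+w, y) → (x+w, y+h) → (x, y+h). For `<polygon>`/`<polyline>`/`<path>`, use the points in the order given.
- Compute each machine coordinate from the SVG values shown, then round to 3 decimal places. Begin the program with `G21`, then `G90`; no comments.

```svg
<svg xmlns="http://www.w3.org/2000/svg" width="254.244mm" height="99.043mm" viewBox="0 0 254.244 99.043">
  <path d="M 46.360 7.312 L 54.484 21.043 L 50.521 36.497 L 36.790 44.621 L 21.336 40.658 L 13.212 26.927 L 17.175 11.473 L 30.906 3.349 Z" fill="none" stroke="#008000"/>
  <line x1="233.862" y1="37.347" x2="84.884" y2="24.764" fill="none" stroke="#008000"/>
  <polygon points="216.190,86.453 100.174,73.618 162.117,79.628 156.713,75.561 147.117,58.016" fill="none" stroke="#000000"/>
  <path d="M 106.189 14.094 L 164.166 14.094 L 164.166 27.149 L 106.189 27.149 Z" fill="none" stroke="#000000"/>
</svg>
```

1 u = 1 mm; y_m = 99.043 − y.

[1] `<path>` regular polygon, #008000→engrave S349 F2243: (46.360,91.731) → (54.484,78.000) → (50.521,62.546) → (36.790,54.422) → (21.336,58.385) → (13.212,72.116) → (17.175,87.570) → (30.906,95.694) → (46.360,91.731) (closed)

[2] `<line>` line segment, #008000→engrave S349 F2243: (233.862,61.696) → (84.884,74.279)

[3] `<polygon>` closed polygon, #000000→score S593 F2174: (216.190,12.590) → (100.174,25.425) → (162.117,19.415) → (156.713,23.482) → (147.117,41.027) → (216.190,12.590) (closed)

[4] `<path>` rectangle, #000000→score S593 F2174: (106.189,84.949) → (164.166,84.949) → (164.166,71.894) → (106.189,71.894) → (106.189,84.949) (closed)

G21
G90
G00 X46.360 Y91.731
M3 S349
G1 X54.484 Y78.000 F2243
G1 X50.521 Y62.546 F2243
G1 X36.790 Y54.422 F2243
G1 X21.336 Y58.385 F2243
G1 X13.212 Y72.116 F2243
G1 X17.175 Y87.570 F2243
G1 X30.906 Y95.694 F2243
G1 X46.360 Y91.731 F2243
G00 X233.862 Y61.696
M3 S349
G1 X84.884 Y74.279 F2243
G00 X216.190 Y12.590
M3 S593
G1 X100.174 Y25.425 F2174
G1 X162.117 Y19.415 F2174
G1 X156.713 Y23.482 F2174
G1 X147.117 Y41.027 F2174
G1 X216.190 Y12.590 F2174
G00 X106.189 Y84.949
M3 S593
G1 X164.166 Y84.949 F2174
G1 X164.166 Y71.894 F2174
G1 X106.189 Y71.894 F2174
G1 X106.189 Y84.949 F2174
M5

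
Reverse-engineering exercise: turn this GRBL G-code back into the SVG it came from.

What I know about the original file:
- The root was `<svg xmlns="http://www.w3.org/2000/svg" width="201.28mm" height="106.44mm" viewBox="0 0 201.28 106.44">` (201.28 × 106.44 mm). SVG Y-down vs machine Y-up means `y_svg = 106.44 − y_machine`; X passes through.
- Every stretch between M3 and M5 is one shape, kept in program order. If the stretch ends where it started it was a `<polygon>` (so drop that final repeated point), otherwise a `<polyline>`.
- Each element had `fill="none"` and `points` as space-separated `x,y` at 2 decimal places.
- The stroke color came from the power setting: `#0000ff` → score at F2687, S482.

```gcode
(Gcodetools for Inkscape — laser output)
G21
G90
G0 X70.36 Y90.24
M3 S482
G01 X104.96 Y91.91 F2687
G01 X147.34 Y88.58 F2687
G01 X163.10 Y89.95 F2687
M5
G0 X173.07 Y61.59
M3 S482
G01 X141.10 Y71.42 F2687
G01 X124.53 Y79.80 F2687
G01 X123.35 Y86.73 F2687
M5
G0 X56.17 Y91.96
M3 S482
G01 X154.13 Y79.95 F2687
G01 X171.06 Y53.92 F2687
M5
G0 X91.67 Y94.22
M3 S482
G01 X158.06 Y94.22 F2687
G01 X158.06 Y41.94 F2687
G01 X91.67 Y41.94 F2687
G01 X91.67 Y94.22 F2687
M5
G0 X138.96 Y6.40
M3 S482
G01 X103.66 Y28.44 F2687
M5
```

<svg xmlns="http://www.w3.org/2000/svg" width="201.28mm" height="106.44mm" viewBox="0 0 201.28 106.44">
  <polyline points="70.36,16.20 104.96,14.53 147.34,17.86 163.10,16.49" fill="none" stroke="#0000ff"/>
  <polyline points="173.07,44.85 141.10,35.02 124.53,26.64 123.35,19.71" fill="none" stroke="#0000ff"/>
  <polyline points="56.17,14.48 154.13,26.49 171.06,52.52" fill="none" stroke="#0000ff"/>
  <polygon points="91.67,12.22 158.06,12.22 158.06,64.50 91.67,64.50" fill="none" stroke="#0000ff"/>
  <polyline points="138.96,100.04 103.66,78.00" fill="none" stroke="#0000ff"/>
</svg>

y_svg = 106.44 − y_m. Every run uses S482, so all elements get stroke `#0000ff` (score).

[1] open run; points: 70.36,16.20 104.96,14.53 147.34,17.86 163.10,16.49

[2] open run; points: 173.07,44.85 141.10,35.02 124.53,26.64 123.35,19.71

[3] open run; points: 56.17,14.48 154.13,26.49 171.06,52.52

[4] closed run; points: 91.67,12.22 158.06,12.22 158.06,64.50 91.67,64.50

[5] open run; points: 138.96,100.04 103.66,78.00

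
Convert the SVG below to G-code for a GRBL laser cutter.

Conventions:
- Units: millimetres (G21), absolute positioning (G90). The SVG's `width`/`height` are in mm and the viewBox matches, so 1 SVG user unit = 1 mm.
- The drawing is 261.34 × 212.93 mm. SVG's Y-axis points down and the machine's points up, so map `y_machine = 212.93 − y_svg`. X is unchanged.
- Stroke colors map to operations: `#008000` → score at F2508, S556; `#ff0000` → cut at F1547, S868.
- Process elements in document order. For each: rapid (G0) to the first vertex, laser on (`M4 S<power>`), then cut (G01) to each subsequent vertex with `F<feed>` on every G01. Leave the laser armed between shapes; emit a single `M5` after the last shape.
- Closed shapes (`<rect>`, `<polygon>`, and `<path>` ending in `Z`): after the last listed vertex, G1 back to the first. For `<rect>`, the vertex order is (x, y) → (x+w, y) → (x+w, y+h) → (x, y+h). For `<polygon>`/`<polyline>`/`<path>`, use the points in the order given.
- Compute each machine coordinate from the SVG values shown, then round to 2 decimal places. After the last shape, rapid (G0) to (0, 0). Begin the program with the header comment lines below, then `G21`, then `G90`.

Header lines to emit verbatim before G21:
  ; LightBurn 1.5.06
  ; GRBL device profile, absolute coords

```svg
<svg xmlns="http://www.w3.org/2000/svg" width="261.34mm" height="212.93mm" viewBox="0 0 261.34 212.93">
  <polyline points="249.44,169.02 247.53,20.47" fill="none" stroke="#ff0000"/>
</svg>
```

; LightBurn 1.5.06
; GRBL device profile, absolute coords
G21
G90
G0 X249.44 Y43.91
M4 S868
G01 X247.53 Y192.46 F1547
M5
G0 X0.00 Y0.00

Since the viewBox matches the mm dimensions, user units are millimetres directly. The only transform is the Y-flip y_m = 212.93 − y_svg.

Shape 1 is a line segment drawn with `<polyline>`. Its stroke #ff0000 means cut at S868, F1547. After flipping Y the toolpath is (249.44,43.91) → (247.53,192.46).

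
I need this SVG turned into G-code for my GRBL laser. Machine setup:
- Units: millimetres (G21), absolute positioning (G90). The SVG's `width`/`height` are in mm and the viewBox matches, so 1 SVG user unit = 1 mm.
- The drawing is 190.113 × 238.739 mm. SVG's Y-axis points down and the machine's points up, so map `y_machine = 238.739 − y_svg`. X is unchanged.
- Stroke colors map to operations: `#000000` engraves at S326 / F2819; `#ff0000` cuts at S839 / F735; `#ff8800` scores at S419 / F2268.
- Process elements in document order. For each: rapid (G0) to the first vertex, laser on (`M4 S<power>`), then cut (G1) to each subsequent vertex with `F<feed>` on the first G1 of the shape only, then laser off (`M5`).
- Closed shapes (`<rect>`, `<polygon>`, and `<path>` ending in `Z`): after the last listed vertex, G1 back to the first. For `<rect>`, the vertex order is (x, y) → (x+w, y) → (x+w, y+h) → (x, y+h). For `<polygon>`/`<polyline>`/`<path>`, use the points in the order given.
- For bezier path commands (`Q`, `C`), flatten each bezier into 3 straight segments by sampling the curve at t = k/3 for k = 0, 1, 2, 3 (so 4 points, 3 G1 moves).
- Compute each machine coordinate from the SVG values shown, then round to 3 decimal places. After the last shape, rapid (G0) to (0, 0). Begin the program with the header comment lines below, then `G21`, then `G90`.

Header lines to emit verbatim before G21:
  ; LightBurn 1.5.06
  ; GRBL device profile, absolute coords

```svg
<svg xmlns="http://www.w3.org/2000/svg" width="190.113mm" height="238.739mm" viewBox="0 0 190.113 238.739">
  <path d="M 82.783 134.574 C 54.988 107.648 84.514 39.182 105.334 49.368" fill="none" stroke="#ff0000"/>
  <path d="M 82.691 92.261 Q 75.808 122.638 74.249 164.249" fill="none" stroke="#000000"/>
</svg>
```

1 u = 1 mm; y_m = 238.739 − y.

[1] `<path>` cubic bezier, #ff0000→cut S839 F735: (82.783,104.165) → (71.650,140.486) → (84.057,177.791) → (105.334,189.371)

[2] `<path>` quadratic bezier, #000000→engrave S326 F2819: (82.691,146.478) → (78.694,124.978) → (75.880,100.982) → (74.249,74.490)

; LightBurn 1.5.06
; GRBL device profile, absolute coords
G21
G90
G0 X82.783 Y104.165
M4 S839
G1 X71.650 Y140.486 F735
G1 X84.057 Y177.791
G1 X105.334 Y189.371
M5
G0 X82.691 Y146.478
M4 S326
G1 X78.694 Y124.978 F2819
G1 X75.880 Y100.982
G1 X74.249 Y74.490
M5
G0 X0.000 Y0.000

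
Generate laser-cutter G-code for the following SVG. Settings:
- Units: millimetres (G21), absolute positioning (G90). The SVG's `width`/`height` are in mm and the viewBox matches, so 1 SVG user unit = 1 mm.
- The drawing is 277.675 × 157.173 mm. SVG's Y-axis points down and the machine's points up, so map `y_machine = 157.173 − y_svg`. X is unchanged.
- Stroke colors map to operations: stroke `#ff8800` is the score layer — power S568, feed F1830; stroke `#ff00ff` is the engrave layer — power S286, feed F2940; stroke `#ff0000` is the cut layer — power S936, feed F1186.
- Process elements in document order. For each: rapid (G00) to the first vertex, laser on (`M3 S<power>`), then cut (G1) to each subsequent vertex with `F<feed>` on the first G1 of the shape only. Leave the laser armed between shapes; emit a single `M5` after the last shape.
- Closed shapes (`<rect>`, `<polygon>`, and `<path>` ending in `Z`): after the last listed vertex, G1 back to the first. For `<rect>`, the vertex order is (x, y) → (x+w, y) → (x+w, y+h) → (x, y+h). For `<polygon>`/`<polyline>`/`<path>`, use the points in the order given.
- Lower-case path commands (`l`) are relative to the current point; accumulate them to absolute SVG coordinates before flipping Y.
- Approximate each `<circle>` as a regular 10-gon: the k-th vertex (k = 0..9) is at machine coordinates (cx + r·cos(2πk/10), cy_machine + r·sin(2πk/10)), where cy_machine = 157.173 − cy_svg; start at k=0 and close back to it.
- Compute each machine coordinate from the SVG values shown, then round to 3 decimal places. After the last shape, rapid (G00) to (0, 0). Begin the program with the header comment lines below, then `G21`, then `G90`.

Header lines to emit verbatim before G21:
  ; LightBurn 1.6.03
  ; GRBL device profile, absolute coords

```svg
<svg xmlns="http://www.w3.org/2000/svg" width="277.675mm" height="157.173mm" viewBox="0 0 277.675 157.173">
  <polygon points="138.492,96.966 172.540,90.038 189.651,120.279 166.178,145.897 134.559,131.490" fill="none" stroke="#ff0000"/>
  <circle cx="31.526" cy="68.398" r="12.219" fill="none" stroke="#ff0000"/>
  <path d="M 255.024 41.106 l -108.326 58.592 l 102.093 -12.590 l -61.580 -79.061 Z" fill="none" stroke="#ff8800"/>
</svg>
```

viewBox `0 0 277.675 157.173` with mm width/height → 1 unit = 1 mm. Flip: y_m = 157.173 − y_svg.

**Shape 1** — `<polygon>` regular polygon, stroke `#ff0000` → cut (S936, F1186). Machine vertices: (138.492,60.207) → (172.540,67.135) → (189.651,36.894) → (166.178,11.276) → (134.559,25.683) → (138.492,60.207). Closed: final G1 returns to the first vertex.

**Shape 2** — `<circle>` circle, stroke `#ff0000` → cut (S936, F1186). Machine vertices: (43.745,88.775) → (41.411,95.957) → (35.302,100.396) → (27.750,100.396) → (21.641,95.957) → (19.307,88.775) → (21.641,81.593) → (27.750,77.154) → (35.302,77.154) → (41.411,81.593) → (43.745,88.775). Closed: final G1 returns to the first vertex.

**Shape 3** — `<path>` closed polygon, stroke `#ff8800` → score (S568, F1830). Machine vertices: (255.024,116.067) → (146.698,57.475) → (248.791,70.065) → (187.211,149.126) → (255.024,116.067). Closed: final G1 returns to the first vertex.

; LightBurn 1.6.03
; GRBL device profile, absolute coords
G21
G90
G00 X138.492 Y60.207
M3 S936
G1 X172.540 Y67.135 F1186
G1 X189.651 Y36.894
G1 X166.178 Y11.276
G1 X134.559 Y25.683
G1 X138.492 Y60.207
G00 X43.745 Y88.775
M3 S936
G1 X41.411 Y95.957 F1186
G1 X35.302 Y100.396
G1 X27.750 Y100.396
G1 X21.641 Y95.957
G1 X19.307 Y88.775
G1 X21.641 Y81.593
G1 X27.750 Y77.154
G1 X35.302 Y77.154
G1 X41.411 Y81.593
G1 X43.745 Y88.775
G00 X255.024 Y116.067
M3 S568
G1 X146.698 Y57.475 F1830
G1 X248.791 Y70.065
G1 X187.211 Y149.126
G1 X255.024 Y116.067
M5
G00 X0.000 Y0.000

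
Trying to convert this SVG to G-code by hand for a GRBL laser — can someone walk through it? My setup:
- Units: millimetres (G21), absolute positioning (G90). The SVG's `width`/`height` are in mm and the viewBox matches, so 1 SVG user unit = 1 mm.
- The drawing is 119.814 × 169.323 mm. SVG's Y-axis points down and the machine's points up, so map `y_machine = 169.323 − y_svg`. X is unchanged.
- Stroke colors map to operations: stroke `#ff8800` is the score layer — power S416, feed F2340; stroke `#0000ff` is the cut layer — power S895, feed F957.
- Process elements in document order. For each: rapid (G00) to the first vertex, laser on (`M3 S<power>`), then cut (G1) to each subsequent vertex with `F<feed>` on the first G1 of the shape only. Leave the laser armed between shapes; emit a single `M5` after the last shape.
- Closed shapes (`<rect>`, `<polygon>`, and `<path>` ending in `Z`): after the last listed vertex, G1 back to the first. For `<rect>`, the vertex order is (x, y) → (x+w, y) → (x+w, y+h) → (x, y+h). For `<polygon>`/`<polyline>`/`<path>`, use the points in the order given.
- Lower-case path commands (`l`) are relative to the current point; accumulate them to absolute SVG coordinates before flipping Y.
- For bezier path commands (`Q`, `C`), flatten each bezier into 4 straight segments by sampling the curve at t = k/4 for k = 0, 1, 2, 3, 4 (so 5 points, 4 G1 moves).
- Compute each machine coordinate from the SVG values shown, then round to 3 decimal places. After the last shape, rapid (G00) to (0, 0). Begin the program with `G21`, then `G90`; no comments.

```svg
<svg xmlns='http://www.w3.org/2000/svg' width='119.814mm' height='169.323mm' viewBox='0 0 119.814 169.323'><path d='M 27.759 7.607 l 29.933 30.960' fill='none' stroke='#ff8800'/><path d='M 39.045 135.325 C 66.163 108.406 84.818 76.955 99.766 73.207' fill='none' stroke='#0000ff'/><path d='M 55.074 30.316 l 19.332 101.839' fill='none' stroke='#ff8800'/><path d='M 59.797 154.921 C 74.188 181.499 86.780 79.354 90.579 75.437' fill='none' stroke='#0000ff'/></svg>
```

1 u = 1 mm; y_m = 169.323 − y.

[1] `<path>` line segment, #ff8800→score S416 F2340: (27.759,161.716) → (57.692,130.756)

[2] `<path>` cubic bezier, #0000ff→cut S895 F957: (39.045,33.998) → (57.871,54.533) → (73.969,73.746) → (87.786,88.614) → (99.766,96.116)

[3] `<path>` line segment, #ff8800→score S416 F2340: (55.074,139.007) → (74.406,37.168)

[4] `<path>` cubic bezier, #0000ff→cut S895 F957: (59.797,14.402) → (70.144,15.058) → (79.160,42.708) → (86.190,76.077) → (90.579,93.886)

G21
G90
G00 X27.759 Y161.716
M3 S416
G1 X57.692 Y130.756 F2340
G00 X39.045 Y33.998
M3 S895
G1 X57.871 Y54.533 F957
G1 X73.969 Y73.746
G1 X87.786 Y88.614
G1 X99.766 Y96.116
G00 X55.074 Y139.007
M3 S416
G1 X74.406 Y37.168 F2340
G00 X59.797 Y14.402
M3 S895
G1 X70.144 Y15.058 F957
G1 X79.160 Y42.708
G1 X86.190 Y76.077
G1 X90.579 Y93.886
M5
G00 X0.000 Y0.000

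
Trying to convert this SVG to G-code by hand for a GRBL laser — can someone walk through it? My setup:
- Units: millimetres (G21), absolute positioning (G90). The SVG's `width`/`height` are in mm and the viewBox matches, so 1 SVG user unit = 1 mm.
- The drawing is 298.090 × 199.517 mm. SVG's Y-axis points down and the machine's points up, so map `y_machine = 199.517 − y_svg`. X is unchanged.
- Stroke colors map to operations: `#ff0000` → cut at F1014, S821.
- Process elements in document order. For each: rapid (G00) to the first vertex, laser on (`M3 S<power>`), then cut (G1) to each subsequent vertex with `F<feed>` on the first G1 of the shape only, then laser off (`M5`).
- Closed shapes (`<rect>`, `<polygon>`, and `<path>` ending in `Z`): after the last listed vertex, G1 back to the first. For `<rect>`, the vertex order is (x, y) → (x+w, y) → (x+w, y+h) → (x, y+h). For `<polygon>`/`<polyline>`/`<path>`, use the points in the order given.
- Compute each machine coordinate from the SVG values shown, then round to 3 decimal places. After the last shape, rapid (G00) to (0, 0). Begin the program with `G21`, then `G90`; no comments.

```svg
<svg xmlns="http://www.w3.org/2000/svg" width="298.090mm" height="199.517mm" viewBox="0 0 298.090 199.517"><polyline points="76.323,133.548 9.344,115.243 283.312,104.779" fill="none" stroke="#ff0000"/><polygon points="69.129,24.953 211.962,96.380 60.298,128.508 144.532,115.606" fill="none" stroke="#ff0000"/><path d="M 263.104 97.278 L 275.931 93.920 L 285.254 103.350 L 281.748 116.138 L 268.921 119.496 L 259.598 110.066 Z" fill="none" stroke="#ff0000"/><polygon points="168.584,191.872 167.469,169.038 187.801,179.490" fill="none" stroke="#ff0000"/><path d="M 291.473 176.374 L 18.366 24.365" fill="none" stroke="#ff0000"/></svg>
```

G21
G90
G00 X76.323 Y65.969
M3 S821
G1 X9.344 Y84.274 F1014
G1 X283.312 Y94.738
M5
G00 X69.129 Y174.564
M3 S821
G1 X211.962 Y103.137 F1014
G1 X60.298 Y71.009
G1 X144.532 Y83.911
G1 X69.129 Y174.564
M5
G00 X263.104 Y102.239
M3 S821
G1 X275.931 Y105.597 F1014
G1 X285.254 Y96.167
G1 X281.748 Y83.379
G1 X268.921 Y80.021
G1 X259.598 Y89.451
G1 X263.104 Y102.239
M5
G00 X168.584 Y7.645
M3 S821
G1 X167.469 Y30.479 F1014
G1 X187.801 Y20.027
G1 X168.584 Y7.645
M5
G00 X291.473 Y23.143
M3 S821
G1 X18.366 Y175.152 F1014
M5
G00 X0.000 Y0.000

Since the viewBox matches the mm dimensions, user units are millimetres directly. The only transform is the Y-flip y_m = 199.517 − y_svg.

Shape 1 is a open polyline drawn with `<polyline>`. Its stroke #ff0000 means cut at S821, F1014. After flipping Y the toolpath is (76.323,65.969) → (9.344,84.274) → (283.312,94.738).

Shape 2 is a closed polygon drawn with `<polygon>`. Its stroke #ff0000 means cut at S821, F1014. After flipping Y the toolpath is (69.129,174.564) → (211.962,103.137) → (60.298,71.009) → (144.532,83.911) → (69.129,174.564), returning to the start.

Shape 3 is a regular polygon drawn with `<path>`. Its stroke #ff0000 means cut at S821, F1014. After flipping Y the toolpath is (263.104,102.239) → (275.931,105.597) → (285.254,96.167) → (281.748,83.379) → (268.921,80.021) → (259.598,89.451) → (263.104,102.239), returning to the start.

Shape 4 is a regular polygon drawn with `<polygon>`. Its stroke #ff0000 means cut at S821, F1014. After flipping Y the toolpath is (168.584,7.645) → (167.469,30.479) → (187.801,20.027) → (168.584,7.645), returning to the start.

Shape 5 is a line segment drawn with `<path>`. Its stroke #ff0000 means cut at S821, F1014. After flipping Y the toolpath is (291.473,23.143) → (18.366,175.152).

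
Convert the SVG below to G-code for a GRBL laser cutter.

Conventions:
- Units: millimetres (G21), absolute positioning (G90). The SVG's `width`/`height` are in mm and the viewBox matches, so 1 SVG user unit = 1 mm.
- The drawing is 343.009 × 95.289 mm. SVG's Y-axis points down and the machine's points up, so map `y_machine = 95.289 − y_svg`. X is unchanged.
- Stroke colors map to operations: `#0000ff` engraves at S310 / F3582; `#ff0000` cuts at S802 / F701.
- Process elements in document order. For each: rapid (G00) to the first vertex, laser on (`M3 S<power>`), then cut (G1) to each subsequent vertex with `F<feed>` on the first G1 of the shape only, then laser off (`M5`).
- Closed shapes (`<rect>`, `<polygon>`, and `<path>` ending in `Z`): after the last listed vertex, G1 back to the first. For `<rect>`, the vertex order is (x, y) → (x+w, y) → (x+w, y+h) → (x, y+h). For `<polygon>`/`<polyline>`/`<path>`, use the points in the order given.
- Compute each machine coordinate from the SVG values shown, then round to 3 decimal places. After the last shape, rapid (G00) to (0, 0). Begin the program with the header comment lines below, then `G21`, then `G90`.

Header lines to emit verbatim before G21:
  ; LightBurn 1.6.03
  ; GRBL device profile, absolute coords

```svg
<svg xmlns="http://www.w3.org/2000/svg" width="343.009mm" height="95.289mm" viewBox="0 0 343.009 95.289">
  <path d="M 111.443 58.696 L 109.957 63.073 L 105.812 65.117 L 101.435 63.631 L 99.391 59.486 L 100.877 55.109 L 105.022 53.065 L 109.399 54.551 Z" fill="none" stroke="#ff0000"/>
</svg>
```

; LightBurn 1.6.03
; GRBL device profile, absolute coords
G21
G90
G00 X111.443 Y36.593
M3 S802
G1 X109.957 Y32.216 F701
G1 X105.812 Y30.172
G1 X101.435 Y31.658
G1 X99.391 Y35.803
G1 X100.877 Y40.180
G1 X105.022 Y42.224
G1 X109.399 Y40.738
G1 X111.443 Y36.593
M5
G00 X0.000 Y0.000

1 u = 1 mm; y_m = 95.289 − y.

[1] `<path>` regular polygon, #ff0000→cut S802 F701: (111.443,36.593) → (109.957,32.216) → (105.812,30.172) → (101.435,31.658) → (99.391,35.803) → (100.877,40.180) → (105.022,42.224) → (109.399,40.738) → (111.443,36.593) (closed)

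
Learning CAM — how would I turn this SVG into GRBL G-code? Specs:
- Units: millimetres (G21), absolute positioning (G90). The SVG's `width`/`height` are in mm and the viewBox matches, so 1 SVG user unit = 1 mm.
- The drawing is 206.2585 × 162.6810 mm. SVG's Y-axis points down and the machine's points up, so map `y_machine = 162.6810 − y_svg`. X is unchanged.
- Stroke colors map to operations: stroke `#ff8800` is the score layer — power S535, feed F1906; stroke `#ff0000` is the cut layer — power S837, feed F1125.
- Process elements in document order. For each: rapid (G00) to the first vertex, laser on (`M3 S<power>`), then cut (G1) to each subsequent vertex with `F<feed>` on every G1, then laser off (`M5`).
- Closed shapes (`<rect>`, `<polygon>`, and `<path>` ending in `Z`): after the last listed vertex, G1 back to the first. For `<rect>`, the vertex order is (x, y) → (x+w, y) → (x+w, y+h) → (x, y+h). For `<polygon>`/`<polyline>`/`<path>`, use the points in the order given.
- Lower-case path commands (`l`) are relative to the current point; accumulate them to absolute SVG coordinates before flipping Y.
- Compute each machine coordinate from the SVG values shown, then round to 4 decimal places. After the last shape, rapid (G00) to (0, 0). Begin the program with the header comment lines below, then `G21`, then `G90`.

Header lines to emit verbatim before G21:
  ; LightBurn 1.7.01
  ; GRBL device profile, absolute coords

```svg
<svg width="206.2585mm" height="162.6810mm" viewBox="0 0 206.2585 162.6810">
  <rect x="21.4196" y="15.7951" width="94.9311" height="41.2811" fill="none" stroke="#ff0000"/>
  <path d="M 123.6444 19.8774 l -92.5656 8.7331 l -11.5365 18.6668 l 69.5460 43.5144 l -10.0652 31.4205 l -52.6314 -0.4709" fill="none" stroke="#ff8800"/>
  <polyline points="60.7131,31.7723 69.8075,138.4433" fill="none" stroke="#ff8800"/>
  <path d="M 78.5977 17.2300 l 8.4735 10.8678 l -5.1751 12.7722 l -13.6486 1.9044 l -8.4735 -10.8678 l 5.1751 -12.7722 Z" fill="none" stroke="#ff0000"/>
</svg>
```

viewBox `0 0 206.2585 162.6810` with mm width/height → 1 unit = 1 mm. Flip: y_m = 162.6810 − y_svg.

**Shape 1** — `<rect>` rectangle, stroke `#ff0000` → cut (S837, F1125). Machine vertices: (21.4196,146.8859) → (116.3507,146.8859) → (116.3507,105.6048) → (21.4196,105.6048) → (21.4196,146.8859). Closed: final G1 returns to the first vertex.

**Shape 2** — `<path>` open polyline, stroke `#ff8800` → score (S535, F1906). Machine vertices: (123.6444,142.8036) → (31.0788,134.0705) → (19.5423,115.4037) → (89.0883,71.8893) → (79.0231,40.4688) → (26.3917,40.9397). Open path.

**Shape 3** — `<polyline>` line segment, stroke `#ff8800` → score (S535, F1906). Machine vertices: (60.7131,130.9087) → (69.8075,24.2377). Open path.

**Shape 4** — `<path>` regular polygon, stroke `#ff0000` → cut (S837, F1125). Machine vertices: (78.5977,145.4510) → (87.0712,134.5832) → (81.8961,121.8110) → (68.2475,119.9066) → (59.7740,130.7744) → (64.9491,143.5466) → (78.5977,145.4510). Closed: final G1 returns to the first vertex.

; LightBurn 1.7.01
; GRBL device profile, absolute coords
G21
G90
G00 X21.4196 Y146.8859
M3 S837
G1 X116.3507 Y146.8859 F1125
G1 X116.3507 Y105.6048 F1125
G1 X21.4196 Y105.6048 F1125
G1 X21.4196 Y146.8859 F1125
M5
G00 X123.6444 Y142.8036
M3 S535
G1 X31.0788 Y134.0705 F1906
G1 X19.5423 Y115.4037 F1906
G1 X89.0883 Y71.8893 F1906
G1 X79.0231 Y40.4688 F1906
G1 X26.3917 Y40.9397 F1906
M5
G00 X60.7131 Y130.9087
M3 S535
G1 X69.8075 Y24.2377 F1906
M5
G00 X78.5977 Y145.4510
M3 S837
G1 X87.0712 Y134.5832 F1125
G1 X81.8961 Y121.8110 F1125
G1 X68.2475 Y119.9066 F1125
G1 X59.7740 Y130.7744 F1125
G1 X64.9491 Y143.5466 F1125
G1 X78.5977 Y145.4510 F1125
M5
G00 X0.0000 Y0.0000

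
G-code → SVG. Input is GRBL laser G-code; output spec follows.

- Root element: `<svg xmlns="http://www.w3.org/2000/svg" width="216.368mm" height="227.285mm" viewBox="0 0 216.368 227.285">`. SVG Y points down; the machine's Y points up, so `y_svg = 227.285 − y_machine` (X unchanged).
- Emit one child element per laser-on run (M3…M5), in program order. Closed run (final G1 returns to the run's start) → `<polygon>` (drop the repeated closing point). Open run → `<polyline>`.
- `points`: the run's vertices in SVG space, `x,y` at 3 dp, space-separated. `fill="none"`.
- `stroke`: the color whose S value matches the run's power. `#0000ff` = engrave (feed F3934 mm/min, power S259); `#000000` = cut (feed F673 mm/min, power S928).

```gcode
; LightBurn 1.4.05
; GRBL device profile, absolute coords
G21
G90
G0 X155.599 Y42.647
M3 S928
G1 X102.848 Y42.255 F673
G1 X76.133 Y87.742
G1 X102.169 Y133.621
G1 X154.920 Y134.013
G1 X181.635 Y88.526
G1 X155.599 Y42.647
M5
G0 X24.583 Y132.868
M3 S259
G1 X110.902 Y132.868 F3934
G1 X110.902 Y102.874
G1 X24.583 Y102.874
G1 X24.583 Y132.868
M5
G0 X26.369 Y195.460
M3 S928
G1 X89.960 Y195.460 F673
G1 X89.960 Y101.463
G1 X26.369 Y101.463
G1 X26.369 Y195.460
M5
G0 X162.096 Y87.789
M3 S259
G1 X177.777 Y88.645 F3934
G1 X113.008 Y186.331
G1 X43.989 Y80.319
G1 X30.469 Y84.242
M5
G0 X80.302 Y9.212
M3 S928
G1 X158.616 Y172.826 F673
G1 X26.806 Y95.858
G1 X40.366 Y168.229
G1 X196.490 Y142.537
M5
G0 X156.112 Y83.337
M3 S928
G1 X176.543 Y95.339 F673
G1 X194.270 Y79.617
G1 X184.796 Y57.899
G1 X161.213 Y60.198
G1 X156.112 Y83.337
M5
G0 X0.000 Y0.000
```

Each laser-on run becomes one SVG element. Flip Y back into SVG space with y_svg = 227.285 − y_machine.

Run 1: the run's S928 means `#000000` (cut). The run returns to its start, so emit a `<polygon>` with points (Y-flipped): 155.599,184.638 102.848,185.030 76.133,139.543 102.169,93.664 154.920,93.272 181.635,138.759.

Run 2: S259 ⇒ engrave layer `#0000ff`. The run returns to its start, so emit a `<polygon>` with points (Y-flipped): 24.583,94.417 110.902,94.417 110.902,124.411 24.583,124.411.

Run 3: S928 ⇒ cut layer `#000000`. The run returns to its start, so emit a `<polygon>` with points (Y-flipped): 26.369,31.825 89.960,31.825 89.960,125.822 26.369,125.822.

Run 4: power S259 maps to stroke `#0000ff` (engrave). The run is open, so emit a `<polyline>` with points (Y-flipped): 162.096,139.496 177.777,138.640 113.008,40.954 43.989,146.966 30.469,143.043.

Run 5: S928 ⇒ cut layer `#000000`. The run is open, so emit a `<polyline>` with points (Y-flipped): 80.302,218.073 158.616,54.459 26.806,131.427 40.366,59.056 196.490,84.748.

Run 6: S928 ⇒ cut layer `#000000`. The run returns to its start, so emit a `<polygon>` with points (Y-flipped): 156.112,143.948 176.543,131.946 194.270,147.668 184.796,169.386 161.213,167.087.

<svg xmlns="http://www.w3.org/2000/svg" width="216.368mm" height="227.285mm" viewBox="0 0 216.368 227.285">
  <polygon points="155.599,184.638 102.848,185.030 76.133,139.543 102.169,93.664 154.920,93.272 181.635,138.759" fill="none" stroke="#000000"/>
  <polygon points="24.583,94.417 110.902,94.417 110.902,124.411 24.583,124.411" fill="none" stroke="#0000ff"/>
  <polygon points="26.369,31.825 89.960,31.825 89.960,125.822 26.369,125.822" fill="none" stroke="#000000"/>
  <polyline points="162.096,139.496 177.777,138.640 113.008,40.954 43.989,146.966 30.469,143.043" fill="none" stroke="#0000ff"/>
  <polyline points="80.302,218.073 158.616,54.459 26.806,131.427 40.366,59.056 196.490,84.748" fill="none" stroke="#000000"/>
  <polygon points="156.112,143.948 176.543,131.946 194.270,147.668 184.796,169.386 161.213,167.087" fill="none" stroke="#000000"/>
</svg>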